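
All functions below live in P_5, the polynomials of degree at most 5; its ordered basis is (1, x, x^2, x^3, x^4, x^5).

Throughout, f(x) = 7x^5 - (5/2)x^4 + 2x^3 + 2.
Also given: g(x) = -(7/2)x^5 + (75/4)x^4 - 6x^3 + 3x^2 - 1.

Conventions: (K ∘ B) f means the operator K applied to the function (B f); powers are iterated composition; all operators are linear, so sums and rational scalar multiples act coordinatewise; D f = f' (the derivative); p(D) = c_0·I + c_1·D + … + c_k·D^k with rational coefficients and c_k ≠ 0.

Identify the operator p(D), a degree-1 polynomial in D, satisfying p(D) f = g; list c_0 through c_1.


p(D) = -(1/2)·I + (1/2)·D, i.e. c_0 = -1/2, c_1 = 1/2

D^0 f = 7x^5 - (5/2)x^4 + 2x^3 + 2
D^1 f = 35x^4 - 10x^3 + 6x^2
matching coefficients of g against c_0 f + c_1 Df + … from the top degree down determines the c_i
solution: c_0 = -1/2, c_1 = 1/2


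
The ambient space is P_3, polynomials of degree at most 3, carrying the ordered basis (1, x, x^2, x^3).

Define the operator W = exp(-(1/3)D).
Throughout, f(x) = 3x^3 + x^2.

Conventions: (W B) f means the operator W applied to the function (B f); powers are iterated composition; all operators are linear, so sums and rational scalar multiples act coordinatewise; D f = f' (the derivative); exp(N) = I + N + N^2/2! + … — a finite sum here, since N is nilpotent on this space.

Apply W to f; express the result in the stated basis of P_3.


order-1 term: -3x^2 - (2/3)x
order-2 term: x + 1/9
order-3 term: -1/9
the series for exp(-(1/3)D) f terminates at order 3
exp(-(1/3)D) f = 3x^3 - 2x^2 + (1/3)x

the result is g(x) = 3x^3 - 2x^2 + (1/3)x


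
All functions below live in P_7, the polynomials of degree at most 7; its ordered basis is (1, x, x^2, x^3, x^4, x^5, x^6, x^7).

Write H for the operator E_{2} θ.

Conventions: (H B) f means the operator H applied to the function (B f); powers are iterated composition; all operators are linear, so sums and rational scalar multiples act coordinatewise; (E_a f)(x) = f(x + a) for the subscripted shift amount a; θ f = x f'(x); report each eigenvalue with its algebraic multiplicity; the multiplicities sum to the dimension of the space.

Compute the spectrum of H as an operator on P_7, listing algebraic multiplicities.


image of 1: 0
image of x: x + 2
image of x^2: 2x^2 + 8x + 8
image of x^3: 3x^3 + 18x^2 + 36x + 24
image of x^4: 4x^4 + 32x^3 + 96x^2 + 128x + 64
image of x^5: 5x^5 + 50x^4 + 200x^3 + 400x^2 + 400x + 160
image of x^6: 6x^6 + 72x^5 + 360x^4 + 960x^3 + 1440x^2 + 1152x + 384
image of x^7: 7x^7 + 98x^6 + 588x^5 + 1960x^4 + 3920x^3 + 4704x^2 + 3136x + 896
the matrix is upper triangular; its diagonal is (0, 1, 2, 3, 4, 5, 6, 7)
for a triangular matrix the eigenvalues are the diagonal entries, with algebraic multiplicity their repetition count

λ = 0 (multiplicity 1), λ = 1 (multiplicity 1), λ = 2 (multiplicity 1), λ = 3 (multiplicity 1), λ = 4 (multiplicity 1), λ = 5 (multiplicity 1), λ = 6 (multiplicity 1), λ = 7 (multiplicity 1)


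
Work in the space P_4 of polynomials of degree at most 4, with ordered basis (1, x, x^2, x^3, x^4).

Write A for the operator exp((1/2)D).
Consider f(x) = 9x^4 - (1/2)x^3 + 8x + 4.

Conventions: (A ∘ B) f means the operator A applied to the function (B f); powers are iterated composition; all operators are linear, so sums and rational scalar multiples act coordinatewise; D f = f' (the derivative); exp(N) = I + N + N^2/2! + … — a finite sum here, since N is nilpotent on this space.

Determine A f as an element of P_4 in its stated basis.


g(x) = 9x^4 + (35/2)x^3 + (51/4)x^2 + (97/8)x + 17/2

order-1 term: 18x^3 - (3/4)x^2 + 4
order-2 term: (27/2)x^2 - (3/8)x
order-3 term: (9/2)x - 1/16
order-4 term: 9/16
the series for exp((1/2)D) f terminates at order 4
exp((1/2)D) f = 9x^4 + (35/2)x^3 + (51/4)x^2 + (97/8)x + 17/2


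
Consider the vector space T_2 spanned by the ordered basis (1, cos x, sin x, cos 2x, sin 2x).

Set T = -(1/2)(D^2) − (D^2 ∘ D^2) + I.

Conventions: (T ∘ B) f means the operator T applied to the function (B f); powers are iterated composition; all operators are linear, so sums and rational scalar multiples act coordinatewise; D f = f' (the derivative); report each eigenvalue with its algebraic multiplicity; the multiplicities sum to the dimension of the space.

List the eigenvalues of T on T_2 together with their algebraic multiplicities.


λ = -13 (multiplicity 2), λ = 1/2 (multiplicity 2), λ = 1 (multiplicity 1)

image of 1: 1
image of cos x: (1/2)cos x
image of sin x: (1/2)sin x
image of cos 2x: -13cos 2x
image of sin 2x: -13sin 2x
the matrix is diagonal; its diagonal is (1, 1/2, 1/2, -13, -13)
for a triangular matrix the eigenvalues are the diagonal entries, with algebraic multiplicity their repetition count


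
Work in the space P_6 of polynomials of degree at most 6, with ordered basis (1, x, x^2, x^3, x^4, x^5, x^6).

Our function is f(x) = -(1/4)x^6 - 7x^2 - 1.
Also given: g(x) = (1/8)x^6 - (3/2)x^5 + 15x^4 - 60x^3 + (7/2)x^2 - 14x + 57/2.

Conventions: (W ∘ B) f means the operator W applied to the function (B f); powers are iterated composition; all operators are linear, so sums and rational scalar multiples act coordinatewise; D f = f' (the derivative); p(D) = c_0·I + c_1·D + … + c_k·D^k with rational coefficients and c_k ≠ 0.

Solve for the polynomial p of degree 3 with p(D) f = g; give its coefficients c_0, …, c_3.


D^0 f = -(1/4)x^6 - 7x^2 - 1
D^1 f = -(3/2)x^5 - 14x
D^2 f = -(15/2)x^4 - 14
D^3 f = -30x^3
matching coefficients of g against c_0 f + c_1 Df + … from the top degree down determines the c_i
solution: c_0 = -1/2, c_1 = 1, c_2 = -2, c_3 = 2

p(D) = -(1/2)·I + D − 2·D^2 + 2·D^3, i.e. c_0 = -1/2, c_1 = 1, c_2 = -2, c_3 = 2


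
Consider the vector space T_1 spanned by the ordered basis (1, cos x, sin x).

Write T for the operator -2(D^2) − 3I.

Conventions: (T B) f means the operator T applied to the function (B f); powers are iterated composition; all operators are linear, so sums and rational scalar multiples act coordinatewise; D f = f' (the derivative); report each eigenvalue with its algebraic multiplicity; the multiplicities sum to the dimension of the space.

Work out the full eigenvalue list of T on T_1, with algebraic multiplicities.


image of 1: -3
image of cos x: -cos x
image of sin x: -sin x
the matrix is diagonal; its diagonal is (-3, -1, -1)
for a triangular matrix the eigenvalues are the diagonal entries, with algebraic multiplicity their repetition count

λ = -3 (multiplicity 1), λ = -1 (multiplicity 2)


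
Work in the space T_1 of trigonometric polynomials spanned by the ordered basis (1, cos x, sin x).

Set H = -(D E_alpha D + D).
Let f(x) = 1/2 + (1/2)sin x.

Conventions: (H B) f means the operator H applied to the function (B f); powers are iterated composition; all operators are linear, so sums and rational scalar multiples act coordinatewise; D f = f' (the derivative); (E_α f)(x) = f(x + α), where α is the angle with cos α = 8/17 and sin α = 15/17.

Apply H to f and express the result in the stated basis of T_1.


the result is g(x) = -(1/17)cos x + (4/17)sin x

D f = (1/2)cos x
E_alpha D f = (4/17)cos x - (15/34)sin x
D E_alpha D f = -(15/34)cos x - (4/17)sin x
D f = (1/2)cos x
(D E_alpha D + D) f = (1/17)cos x - (4/17)sin x
(-(D E_alpha D + D)) f = -(1/17)cos x + (4/17)sin x


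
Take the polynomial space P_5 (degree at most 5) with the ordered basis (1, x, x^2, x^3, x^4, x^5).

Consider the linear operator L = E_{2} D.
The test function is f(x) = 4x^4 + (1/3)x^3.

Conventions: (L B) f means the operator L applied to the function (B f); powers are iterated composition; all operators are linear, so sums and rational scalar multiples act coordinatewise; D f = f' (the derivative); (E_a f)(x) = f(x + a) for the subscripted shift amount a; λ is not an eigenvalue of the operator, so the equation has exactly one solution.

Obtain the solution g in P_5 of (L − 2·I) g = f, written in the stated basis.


the result is g(x) = -2x^4 - (25/6)x^3 - (121/4)x^2 - (413/4)x - 1353/8

write g with unknown coordinates in the stated basis and equate coefficients in (L − 2·I) g = f
solving from the highest basis element down gives g = -2x^4 - (25/6)x^3 - (121/4)x^2 - (413/4)x - 1353/8
check: L g = -8x^3 - (121/2)x^2 - (413/2)x - 1353/4
so L g − 2·g = 4x^4 + (1/3)x^3 = f ✓


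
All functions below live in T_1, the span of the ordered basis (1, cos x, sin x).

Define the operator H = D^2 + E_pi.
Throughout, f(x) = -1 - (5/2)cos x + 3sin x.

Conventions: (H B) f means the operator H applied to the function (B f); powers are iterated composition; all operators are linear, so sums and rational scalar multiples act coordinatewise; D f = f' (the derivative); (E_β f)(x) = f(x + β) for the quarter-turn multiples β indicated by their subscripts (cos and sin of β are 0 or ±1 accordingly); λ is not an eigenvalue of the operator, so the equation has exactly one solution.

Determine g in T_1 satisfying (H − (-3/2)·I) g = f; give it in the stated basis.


the result is g(x) = -2/5 + 5cos x - 6sin x

write g with unknown coordinates in the stated basis and equate coefficients in (H − (-3/2)·I) g = f
solving from the highest basis element down gives g = -2/5 + 5cos x - 6sin x
check: H g = -2/5 - 10cos x + 12sin x
so H g − (-3/2)·g = -1 - (5/2)cos x + 3sin x = f ✓


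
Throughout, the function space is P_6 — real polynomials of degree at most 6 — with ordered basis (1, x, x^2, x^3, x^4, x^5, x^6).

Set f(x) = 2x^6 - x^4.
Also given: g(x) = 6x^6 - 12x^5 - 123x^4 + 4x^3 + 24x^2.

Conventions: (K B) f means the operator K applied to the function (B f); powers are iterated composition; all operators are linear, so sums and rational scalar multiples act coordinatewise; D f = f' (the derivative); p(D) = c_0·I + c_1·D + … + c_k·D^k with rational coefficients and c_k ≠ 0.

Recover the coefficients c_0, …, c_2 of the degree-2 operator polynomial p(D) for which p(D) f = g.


p(D) = 3·I − D − 2·D^2, i.e. c_0 = 3, c_1 = -1, c_2 = -2

D^0 f = 2x^6 - x^4
D^1 f = 12x^5 - 4x^3
D^2 f = 60x^4 - 12x^2
matching coefficients of g against c_0 f + c_1 Df + … from the top degree down determines the c_i
solution: c_0 = 3, c_1 = -1, c_2 = -2


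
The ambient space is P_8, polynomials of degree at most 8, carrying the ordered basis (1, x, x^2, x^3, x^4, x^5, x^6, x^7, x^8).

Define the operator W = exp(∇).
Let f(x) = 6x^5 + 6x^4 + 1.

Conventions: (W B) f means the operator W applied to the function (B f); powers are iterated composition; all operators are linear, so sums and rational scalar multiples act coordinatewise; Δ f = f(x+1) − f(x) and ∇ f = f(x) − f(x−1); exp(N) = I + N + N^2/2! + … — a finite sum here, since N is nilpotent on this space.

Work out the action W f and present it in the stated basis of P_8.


order-1 term: 30x^4 - 36x^3 + 24x^2 - 6x
order-2 term: 60x^3 - 144x^2 + 138x - 48
order-3 term: 60x^2 - 156x + 114
order-4 term: 30x - 54
order-5 term: 6
the series for exp(∇) f terminates at order 5
exp(∇) f = 6x^5 + 36x^4 + 24x^3 - 60x^2 + 6x + 19

the image equals g(x) = 6x^5 + 36x^4 + 24x^3 - 60x^2 + 6x + 19


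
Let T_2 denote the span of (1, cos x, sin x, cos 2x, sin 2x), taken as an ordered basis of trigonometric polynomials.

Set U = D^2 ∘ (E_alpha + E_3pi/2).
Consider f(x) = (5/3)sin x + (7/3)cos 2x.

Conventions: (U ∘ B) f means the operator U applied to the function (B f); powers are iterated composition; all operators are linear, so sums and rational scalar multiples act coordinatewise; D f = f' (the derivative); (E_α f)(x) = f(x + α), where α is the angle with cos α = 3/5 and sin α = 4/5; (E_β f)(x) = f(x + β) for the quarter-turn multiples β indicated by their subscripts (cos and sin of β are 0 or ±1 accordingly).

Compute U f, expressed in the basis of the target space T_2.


the image equals g(x) = (1/3)cos x - sin x + (896/75)cos 2x + (224/25)sin 2x

E_alpha f = (4/3)cos x + sin x - (49/75)cos 2x - (56/25)sin 2x
E_3pi/2 f = -(5/3)cos x - (7/3)cos 2x
(E_alpha + E_3pi/2) f = -(1/3)cos x + sin x - (224/75)cos 2x - (56/25)sin 2x
D (E_alpha + E_3pi/2) f = cos x + (1/3)sin x - (112/25)cos 2x + (448/75)sin 2x
D D (E_alpha + E_3pi/2) f = (1/3)cos x - sin x + (896/75)cos 2x + (224/25)sin 2x


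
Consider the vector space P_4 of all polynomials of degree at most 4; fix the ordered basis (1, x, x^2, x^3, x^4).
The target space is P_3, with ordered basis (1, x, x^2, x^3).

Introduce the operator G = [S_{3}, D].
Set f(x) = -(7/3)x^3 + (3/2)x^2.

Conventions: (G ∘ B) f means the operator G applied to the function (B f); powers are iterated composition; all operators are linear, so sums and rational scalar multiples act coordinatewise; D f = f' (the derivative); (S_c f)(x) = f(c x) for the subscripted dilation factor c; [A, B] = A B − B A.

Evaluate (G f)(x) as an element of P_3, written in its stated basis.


the image equals g(x) = 126x^2 - 18x

D f = -7x^2 + 3x
S_{3} D f = -63x^2 + 9x
S_{3} f = -63x^3 + (27/2)x^2
D S_{3} f = -189x^2 + 27x
[S_{3}, D] f = 126x^2 - 18x


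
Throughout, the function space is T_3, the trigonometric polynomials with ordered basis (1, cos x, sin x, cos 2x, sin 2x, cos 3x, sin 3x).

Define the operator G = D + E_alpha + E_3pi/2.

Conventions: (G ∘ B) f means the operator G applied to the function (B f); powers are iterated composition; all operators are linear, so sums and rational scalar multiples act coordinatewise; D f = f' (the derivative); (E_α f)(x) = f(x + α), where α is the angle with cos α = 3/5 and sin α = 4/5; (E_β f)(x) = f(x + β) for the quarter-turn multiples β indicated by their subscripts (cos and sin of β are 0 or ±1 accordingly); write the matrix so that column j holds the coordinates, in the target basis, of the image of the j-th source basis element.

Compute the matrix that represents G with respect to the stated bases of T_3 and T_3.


image of 1: 2
image of cos x: (3/5)cos x - (4/5)sin x
image of sin x: (4/5)cos x + (3/5)sin x
image of cos 2x: -(32/25)cos 2x - (74/25)sin 2x
image of sin 2x: (74/25)cos 2x - (32/25)sin 2x
image of cos 3x: -(117/125)cos 3x - (544/125)sin 3x
image of sin 3x: (544/125)cos 3x - (117/125)sin 3x
each image's coordinates form column j of the matrix

the matrix is [[2, 0, 0, 0, 0, 0, 0]; [0, 3/5, 4/5, 0, 0, 0, 0]; [0, -4/5, 3/5, 0, 0, 0, 0]; [0, 0, 0, -32/25, 74/25, 0, 0]; [0, 0, 0, -74/25, -32/25, 0, 0]; [0, 0, 0, 0, 0, -117/125, 544/125]; [0, 0, 0, 0, 0, -544/125, -117/125]] (rows listed top to bottom)


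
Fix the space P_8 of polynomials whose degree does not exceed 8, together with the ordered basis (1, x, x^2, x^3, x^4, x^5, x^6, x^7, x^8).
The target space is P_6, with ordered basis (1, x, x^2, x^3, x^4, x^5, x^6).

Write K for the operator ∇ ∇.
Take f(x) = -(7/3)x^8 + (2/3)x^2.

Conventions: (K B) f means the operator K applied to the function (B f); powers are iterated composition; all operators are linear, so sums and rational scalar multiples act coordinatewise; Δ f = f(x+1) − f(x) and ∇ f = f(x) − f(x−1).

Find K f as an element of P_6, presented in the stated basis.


g(x) = -(392/3)x^6 + 784x^5 - (6860/3)x^4 + 3920x^3 - (12152/3)x^2 + 2352x - 1774/3

∇ f = -(56/3)x^7 + (196/3)x^6 - (392/3)x^5 + (490/3)x^4 - (392/3)x^3 + (196/3)x^2 - (52/3)x + 5/3
∇ ∇ f = -(392/3)x^6 + 784x^5 - (6860/3)x^4 + 3920x^3 - (12152/3)x^2 + 2352x - 1774/3


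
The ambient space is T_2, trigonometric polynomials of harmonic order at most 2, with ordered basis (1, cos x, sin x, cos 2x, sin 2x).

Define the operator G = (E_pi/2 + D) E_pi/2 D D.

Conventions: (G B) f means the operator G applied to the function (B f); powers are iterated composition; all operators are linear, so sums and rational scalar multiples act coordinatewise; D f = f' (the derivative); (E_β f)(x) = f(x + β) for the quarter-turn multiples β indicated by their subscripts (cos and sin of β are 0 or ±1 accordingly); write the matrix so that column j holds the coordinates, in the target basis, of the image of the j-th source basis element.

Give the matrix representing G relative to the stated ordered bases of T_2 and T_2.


image of 1: 0
image of cos x: 2cos x
image of sin x: 2sin x
image of cos 2x: -4cos 2x - 8sin 2x
image of sin 2x: 8cos 2x - 4sin 2x
each image's coordinates form column j of the matrix

the matrix is [[0, 0, 0, 0, 0]; [0, 2, 0, 0, 0]; [0, 0, 2, 0, 0]; [0, 0, 0, -4, 8]; [0, 0, 0, -8, -4]] (rows listed top to bottom)


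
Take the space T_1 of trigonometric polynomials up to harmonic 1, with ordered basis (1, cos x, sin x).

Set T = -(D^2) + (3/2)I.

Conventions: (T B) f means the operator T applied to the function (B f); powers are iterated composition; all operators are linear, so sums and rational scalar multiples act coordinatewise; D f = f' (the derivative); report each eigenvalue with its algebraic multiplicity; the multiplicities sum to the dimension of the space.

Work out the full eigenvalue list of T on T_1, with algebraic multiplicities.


λ = 3/2 (multiplicity 1), λ = 5/2 (multiplicity 2)

image of 1: 3/2
image of cos x: (5/2)cos x
image of sin x: (5/2)sin x
the matrix is diagonal; its diagonal is (3/2, 5/2, 5/2)
for a triangular matrix the eigenvalues are the diagonal entries, with algebraic multiplicity their repetition count


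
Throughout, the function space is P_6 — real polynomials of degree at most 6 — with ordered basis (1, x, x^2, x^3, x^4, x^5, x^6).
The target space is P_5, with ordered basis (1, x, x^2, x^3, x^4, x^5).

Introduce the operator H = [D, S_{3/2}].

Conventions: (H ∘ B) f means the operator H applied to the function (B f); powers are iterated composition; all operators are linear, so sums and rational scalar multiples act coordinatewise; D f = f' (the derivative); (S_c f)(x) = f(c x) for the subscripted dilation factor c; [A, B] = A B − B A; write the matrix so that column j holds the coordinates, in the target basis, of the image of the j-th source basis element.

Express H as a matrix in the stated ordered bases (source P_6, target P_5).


the matrix is [[0, 1/2, 0, 0, 0, 0, 0]; [0, 0, 3/2, 0, 0, 0, 0]; [0, 0, 0, 27/8, 0, 0, 0]; [0, 0, 0, 0, 27/4, 0, 0]; [0, 0, 0, 0, 0, 405/32, 0]; [0, 0, 0, 0, 0, 0, 729/32]] (rows listed top to bottom)

image of 1: 0
image of x: 1/2
image of x^2: (3/2)x
image of x^3: (27/8)x^2
image of x^4: (27/4)x^3
image of x^5: (405/32)x^4
image of x^6: (729/32)x^5
each image's coordinates form column j of the matrix


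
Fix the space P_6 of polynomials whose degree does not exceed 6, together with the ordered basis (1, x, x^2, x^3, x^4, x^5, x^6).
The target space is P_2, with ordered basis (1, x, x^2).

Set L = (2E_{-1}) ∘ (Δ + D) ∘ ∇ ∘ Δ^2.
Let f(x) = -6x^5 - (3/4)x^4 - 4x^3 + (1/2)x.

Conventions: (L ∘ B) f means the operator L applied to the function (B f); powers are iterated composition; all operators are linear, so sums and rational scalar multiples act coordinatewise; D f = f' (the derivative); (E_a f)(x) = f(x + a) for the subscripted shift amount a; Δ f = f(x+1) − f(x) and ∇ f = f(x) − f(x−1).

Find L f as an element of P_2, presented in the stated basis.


Δ f = -30x^4 - 63x^3 - (153/2)x^2 - 45x - 41/4
Δ Δ f = -120x^3 - 369x^2 - 462x - 429/2
∇ Δ^2 f = -360x^2 - 378x - 213
Δ ∇ Δ^2 f = -720x - 738
D ∇ Δ^2 f = -720x - 378
(Δ + D) ∇ Δ^2 f = -1440x - 1116
E_{-1} ((Δ + D) ∘ ∇ ∘ Δ^2) f = -1440x + 324
(2E_{-1}) ((Δ + D) ∘ ∇ ∘ Δ^2) f = -2880x + 648

the result is g(x) = -2880x + 648


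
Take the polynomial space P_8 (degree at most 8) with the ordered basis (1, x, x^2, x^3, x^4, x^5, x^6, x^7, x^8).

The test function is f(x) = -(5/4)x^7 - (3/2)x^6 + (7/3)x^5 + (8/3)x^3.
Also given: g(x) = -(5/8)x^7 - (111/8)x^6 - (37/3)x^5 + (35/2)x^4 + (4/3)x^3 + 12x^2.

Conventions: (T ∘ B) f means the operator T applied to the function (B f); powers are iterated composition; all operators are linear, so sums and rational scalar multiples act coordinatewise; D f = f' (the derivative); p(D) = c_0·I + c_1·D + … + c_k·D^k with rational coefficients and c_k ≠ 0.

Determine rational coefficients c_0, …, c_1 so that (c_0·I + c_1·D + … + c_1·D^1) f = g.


p(D) = (1/2)·I + (3/2)·D, i.e. c_0 = 1/2, c_1 = 3/2

D^0 f = -(5/4)x^7 - (3/2)x^6 + (7/3)x^5 + (8/3)x^3
D^1 f = -(35/4)x^6 - 9x^5 + (35/3)x^4 + 8x^2
matching coefficients of g against c_0 f + c_1 Df + … from the top degree down determines the c_i
solution: c_0 = 1/2, c_1 = 3/2


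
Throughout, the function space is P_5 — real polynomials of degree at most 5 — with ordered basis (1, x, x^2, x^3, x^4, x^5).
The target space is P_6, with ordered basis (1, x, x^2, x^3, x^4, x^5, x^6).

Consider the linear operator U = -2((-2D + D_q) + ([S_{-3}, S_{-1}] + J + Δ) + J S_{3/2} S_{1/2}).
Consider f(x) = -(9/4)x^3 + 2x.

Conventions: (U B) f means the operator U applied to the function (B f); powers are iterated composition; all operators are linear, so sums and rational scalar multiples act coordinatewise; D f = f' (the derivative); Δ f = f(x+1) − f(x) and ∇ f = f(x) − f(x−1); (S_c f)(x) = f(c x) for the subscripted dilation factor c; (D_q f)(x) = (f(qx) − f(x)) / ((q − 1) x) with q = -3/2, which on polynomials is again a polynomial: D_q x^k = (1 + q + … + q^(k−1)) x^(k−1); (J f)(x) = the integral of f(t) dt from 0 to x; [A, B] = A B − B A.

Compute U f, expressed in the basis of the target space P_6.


D f = -(27/4)x^2 + 2
(-2D) f = (27/2)x^2 - 4
D_q f = -(63/16)x^2 + 2
(-2D + D_q) f = (153/16)x^2 - 2
S_{-1} f = (9/4)x^3 - 2x
S_{-3} S_{-1} f = -(243/4)x^3 + 6x
S_{-3} f = (243/4)x^3 - 6x
S_{-1} S_{-3} f = -(243/4)x^3 + 6x
[S_{-3}, S_{-1}] f = 0
J f = -(9/16)x^4 + x^2
Δ f = -(27/4)x^2 - (27/4)x - 1/4
([S_{-3}, S_{-1}] + J + Δ) f = -(9/16)x^4 - (23/4)x^2 - (27/4)x - 1/4
S_{1/2} f = -(9/32)x^3 + x
S_{3/2} S_{1/2} f = -(243/256)x^3 + (3/2)x
J S_{3/2} S_{1/2} f = -(243/1024)x^4 + (3/4)x^2
((-2D + D_q) + ([S_{-3}, S_{-1}] + J + Δ) + J S_{3/2} S_{1/2}) f = -(819/1024)x^4 + (73/16)x^2 - (27/4)x - 9/4
(-2((-2D + D_q) + ([S_{-3}, S_{-1}] + J + Δ) + J S_{3/2} S_{1/2})) f = (819/512)x^4 - (73/8)x^2 + (27/2)x + 9/2

g(x) = (819/512)x^4 - (73/8)x^2 + (27/2)x + 9/2


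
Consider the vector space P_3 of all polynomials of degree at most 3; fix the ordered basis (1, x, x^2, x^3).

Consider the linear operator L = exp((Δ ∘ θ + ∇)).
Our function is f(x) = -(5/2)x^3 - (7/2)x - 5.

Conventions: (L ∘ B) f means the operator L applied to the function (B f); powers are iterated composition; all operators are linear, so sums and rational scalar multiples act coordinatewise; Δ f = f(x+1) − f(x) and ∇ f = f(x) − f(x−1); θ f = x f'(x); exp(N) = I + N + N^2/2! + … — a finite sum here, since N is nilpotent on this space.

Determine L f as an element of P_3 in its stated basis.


the image equals g(x) = -(5/2)x^3 - 30x^2 - (217/2)x - 112

order-1 term: -30x^2 - 15x - 17
order-2 term: -90x - 30
order-3 term: -60
the series for exp((Δ ∘ θ + ∇)) f terminates at order 3
exp((Δ ∘ θ + ∇)) f = -(5/2)x^3 - 30x^2 - (217/2)x - 112


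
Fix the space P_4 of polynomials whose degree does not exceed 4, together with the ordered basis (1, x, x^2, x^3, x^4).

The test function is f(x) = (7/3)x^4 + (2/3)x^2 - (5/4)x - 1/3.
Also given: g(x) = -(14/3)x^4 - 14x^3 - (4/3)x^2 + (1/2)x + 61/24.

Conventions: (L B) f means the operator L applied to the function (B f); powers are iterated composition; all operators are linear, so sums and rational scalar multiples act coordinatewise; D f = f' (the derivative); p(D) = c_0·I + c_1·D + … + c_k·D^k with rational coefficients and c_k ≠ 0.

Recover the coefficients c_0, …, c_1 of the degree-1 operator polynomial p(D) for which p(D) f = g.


D^0 f = (7/3)x^4 + (2/3)x^2 - (5/4)x - 1/3
D^1 f = (28/3)x^3 + (4/3)x - 5/4
matching coefficients of g against c_0 f + c_1 Df + … from the top degree down determines the c_i
solution: c_0 = -2, c_1 = -3/2

p(D) = -2·I − (3/2)·D, i.e. c_0 = -2, c_1 = -3/2


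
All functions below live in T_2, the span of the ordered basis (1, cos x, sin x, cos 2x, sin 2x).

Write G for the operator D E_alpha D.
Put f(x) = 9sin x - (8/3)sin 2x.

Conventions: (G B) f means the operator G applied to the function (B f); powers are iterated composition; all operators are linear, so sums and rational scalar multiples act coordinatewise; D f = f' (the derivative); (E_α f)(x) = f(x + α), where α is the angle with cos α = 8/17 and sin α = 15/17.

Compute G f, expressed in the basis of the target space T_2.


D f = 9cos x - (16/3)cos 2x
E_alpha D f = (72/17)cos x - (135/17)sin x + (2576/867)cos 2x + (1280/289)sin 2x
D E_alpha D f = -(135/17)cos x - (72/17)sin x + (2560/289)cos 2x - (5152/867)sin 2x

g(x) = -(135/17)cos x - (72/17)sin x + (2560/289)cos 2x - (5152/867)sin 2x


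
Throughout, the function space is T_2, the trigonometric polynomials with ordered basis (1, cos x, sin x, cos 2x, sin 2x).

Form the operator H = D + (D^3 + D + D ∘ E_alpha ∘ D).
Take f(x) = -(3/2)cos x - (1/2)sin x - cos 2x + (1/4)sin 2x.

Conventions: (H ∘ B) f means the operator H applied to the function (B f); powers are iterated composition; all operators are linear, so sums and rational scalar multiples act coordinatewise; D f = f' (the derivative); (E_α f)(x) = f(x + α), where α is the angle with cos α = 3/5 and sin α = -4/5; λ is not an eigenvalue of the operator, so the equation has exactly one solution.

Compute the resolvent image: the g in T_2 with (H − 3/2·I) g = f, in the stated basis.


the result is g(x) = (9/17)cos x - (11/51)sin x + (42/17)cos 2x + (13/34)sin 2x

write g with unknown coordinates in the stated basis and equate coefficients in (H − 3/2·I) g = f
solving from the highest basis element down gives g = (9/17)cos x - (11/51)sin x + (42/17)cos 2x + (13/34)sin 2x
check: H g = -(12/17)cos x - (14/17)sin x + (46/17)cos 2x + (14/17)sin 2x
so H g − 3/2·g = -(3/2)cos x - (1/2)sin x - cos 2x + (1/4)sin 2x = f ✓


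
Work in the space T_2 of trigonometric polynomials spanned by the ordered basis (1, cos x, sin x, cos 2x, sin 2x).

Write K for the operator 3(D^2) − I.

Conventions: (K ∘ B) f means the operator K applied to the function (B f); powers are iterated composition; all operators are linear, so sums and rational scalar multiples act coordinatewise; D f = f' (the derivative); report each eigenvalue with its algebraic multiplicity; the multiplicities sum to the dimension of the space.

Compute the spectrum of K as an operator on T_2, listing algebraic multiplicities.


image of 1: -1
image of cos x: -4cos x
image of sin x: -4sin x
image of cos 2x: -13cos 2x
image of sin 2x: -13sin 2x
the matrix is diagonal; its diagonal is (-1, -4, -4, -13, -13)
for a triangular matrix the eigenvalues are the diagonal entries, with algebraic multiplicity their repetition count

λ = -13 (multiplicity 2), λ = -4 (multiplicity 2), λ = -1 (multiplicity 1)


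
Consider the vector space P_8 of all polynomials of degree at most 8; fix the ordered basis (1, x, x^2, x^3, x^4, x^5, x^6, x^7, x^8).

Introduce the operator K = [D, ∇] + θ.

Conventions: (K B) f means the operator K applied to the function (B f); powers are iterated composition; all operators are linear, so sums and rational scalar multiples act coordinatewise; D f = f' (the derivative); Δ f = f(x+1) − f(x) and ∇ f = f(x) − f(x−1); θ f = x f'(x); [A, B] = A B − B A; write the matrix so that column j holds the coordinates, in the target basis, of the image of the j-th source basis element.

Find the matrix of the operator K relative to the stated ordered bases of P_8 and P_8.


the matrix is [[0, 0, 0, 0, 0, 0, 0, 0, 0]; [0, 1, 0, 0, 0, 0, 0, 0, 0]; [0, 0, 2, 0, 0, 0, 0, 0, 0]; [0, 0, 0, 3, 0, 0, 0, 0, 0]; [0, 0, 0, 0, 4, 0, 0, 0, 0]; [0, 0, 0, 0, 0, 5, 0, 0, 0]; [0, 0, 0, 0, 0, 0, 6, 0, 0]; [0, 0, 0, 0, 0, 0, 0, 7, 0]; [0, 0, 0, 0, 0, 0, 0, 0, 8]] (rows listed top to bottom)

image of 1: 0
image of x: x
image of x^2: 2x^2
image of x^3: 3x^3
image of x^4: 4x^4
image of x^5: 5x^5
image of x^6: 6x^6
image of x^7: 7x^7
image of x^8: 8x^8
each image's coordinates form column j of the matrix


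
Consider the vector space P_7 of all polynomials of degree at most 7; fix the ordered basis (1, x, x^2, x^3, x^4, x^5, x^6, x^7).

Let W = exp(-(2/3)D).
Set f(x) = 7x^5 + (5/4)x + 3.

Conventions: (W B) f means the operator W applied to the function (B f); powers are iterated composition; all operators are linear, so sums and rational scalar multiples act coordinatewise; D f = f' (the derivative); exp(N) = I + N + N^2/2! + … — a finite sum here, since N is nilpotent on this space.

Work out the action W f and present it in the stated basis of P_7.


order-1 term: -(70/3)x^4 - 5/6
order-2 term: (280/9)x^3
order-3 term: -(560/27)x^2
order-4 term: (560/81)x
order-5 term: -224/243
the series for exp(-(2/3)D) f terminates at order 5
exp(-(2/3)D) f = 7x^5 - (70/3)x^4 + (280/9)x^3 - (560/27)x^2 + (2645/324)x + 605/486

g(x) = 7x^5 - (70/3)x^4 + (280/9)x^3 - (560/27)x^2 + (2645/324)x + 605/486


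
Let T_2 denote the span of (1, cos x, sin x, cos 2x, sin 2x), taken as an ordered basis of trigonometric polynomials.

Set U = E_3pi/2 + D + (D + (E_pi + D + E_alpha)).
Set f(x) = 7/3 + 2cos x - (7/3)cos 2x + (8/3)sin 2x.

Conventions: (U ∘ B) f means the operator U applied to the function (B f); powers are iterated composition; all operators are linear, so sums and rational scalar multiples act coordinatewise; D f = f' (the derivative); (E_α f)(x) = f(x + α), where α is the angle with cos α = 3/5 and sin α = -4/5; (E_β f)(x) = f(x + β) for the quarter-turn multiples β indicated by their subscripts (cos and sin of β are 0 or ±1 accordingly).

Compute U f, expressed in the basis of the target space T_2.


g(x) = 7 - (4/5)cos x - (12/5)sin x + (1057/75)cos 2x + (826/75)sin 2x

E_3pi/2 f = 7/3 + 2sin x + (7/3)cos 2x - (8/3)sin 2x
D f = -2sin x + (16/3)cos 2x + (14/3)sin 2x
D f = -2sin x + (16/3)cos 2x + (14/3)sin 2x
E_pi f = 7/3 - 2cos x - (7/3)cos 2x + (8/3)sin 2x
D f = -2sin x + (16/3)cos 2x + (14/3)sin 2x
E_alpha f = 7/3 + (6/5)cos x + (8/5)sin x - (143/75)cos 2x - (224/75)sin 2x
(E_pi + D + E_alpha) f = 14/3 - (4/5)cos x - (2/5)sin x + (82/75)cos 2x + (326/75)sin 2x
(D + (E_pi + D + E_alpha)) f = 14/3 - (4/5)cos x - (12/5)sin x + (482/75)cos 2x + (676/75)sin 2x
(E_3pi/2 + D + (D + (E_pi + D + E_alpha))) f = 7 - (4/5)cos x - (12/5)sin x + (1057/75)cos 2x + (826/75)sin 2x


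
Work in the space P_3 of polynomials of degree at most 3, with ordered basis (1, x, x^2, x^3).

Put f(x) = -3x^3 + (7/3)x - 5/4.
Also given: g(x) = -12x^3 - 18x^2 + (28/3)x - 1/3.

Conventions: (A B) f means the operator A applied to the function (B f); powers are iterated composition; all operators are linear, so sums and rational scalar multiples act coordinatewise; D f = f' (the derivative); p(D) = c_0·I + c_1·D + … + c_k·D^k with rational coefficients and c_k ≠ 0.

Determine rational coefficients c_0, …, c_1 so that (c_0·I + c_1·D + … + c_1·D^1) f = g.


c_0 = 4, c_1 = 2

D^0 f = -3x^3 + (7/3)x - 5/4
D^1 f = -9x^2 + 7/3
matching coefficients of g against c_0 f + c_1 Df + … from the top degree down determines the c_i
solution: c_0 = 4, c_1 = 2


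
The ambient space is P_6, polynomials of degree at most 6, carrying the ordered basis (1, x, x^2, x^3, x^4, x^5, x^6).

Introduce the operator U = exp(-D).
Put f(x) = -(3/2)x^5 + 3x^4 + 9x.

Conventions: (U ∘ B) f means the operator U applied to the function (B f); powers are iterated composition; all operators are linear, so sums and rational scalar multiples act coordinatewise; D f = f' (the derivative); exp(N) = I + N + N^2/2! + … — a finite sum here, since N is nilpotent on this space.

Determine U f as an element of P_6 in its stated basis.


order-1 term: (15/2)x^4 - 12x^3 - 9
order-2 term: -15x^3 + 18x^2
order-3 term: 15x^2 - 12x
order-4 term: -(15/2)x + 3
order-5 term: 3/2
the series for exp(-D) f terminates at order 5
exp(-D) f = -(3/2)x^5 + (21/2)x^4 - 27x^3 + 33x^2 - (21/2)x - 9/2

the image equals g(x) = -(3/2)x^5 + (21/2)x^4 - 27x^3 + 33x^2 - (21/2)x - 9/2


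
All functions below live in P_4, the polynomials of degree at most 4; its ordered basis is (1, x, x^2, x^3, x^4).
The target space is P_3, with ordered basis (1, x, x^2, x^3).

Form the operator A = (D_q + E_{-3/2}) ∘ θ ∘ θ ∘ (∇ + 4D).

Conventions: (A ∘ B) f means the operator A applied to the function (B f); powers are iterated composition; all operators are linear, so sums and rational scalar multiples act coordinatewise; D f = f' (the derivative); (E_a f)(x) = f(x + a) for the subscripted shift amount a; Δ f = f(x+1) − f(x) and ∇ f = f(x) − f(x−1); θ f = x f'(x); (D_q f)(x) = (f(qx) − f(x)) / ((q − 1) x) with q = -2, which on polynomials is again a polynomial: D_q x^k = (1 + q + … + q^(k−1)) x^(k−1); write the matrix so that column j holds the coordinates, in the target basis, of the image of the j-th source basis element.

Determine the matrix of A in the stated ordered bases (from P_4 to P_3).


the matrix is [[0, 0, -5, 273/2, -1327/2]; [0, 0, 10, -243, 1315]; [0, 0, 0, 60, -294]; [0, 0, 0, 0, 180]] (rows listed top to bottom)

image of 1: 0
image of x: 0
image of x^2: 10x - 5
image of x^3: 60x^2 - 243x + 273/2
image of x^4: 180x^3 - 294x^2 + 1315x - 1327/2
each image's coordinates form column j of the matrix


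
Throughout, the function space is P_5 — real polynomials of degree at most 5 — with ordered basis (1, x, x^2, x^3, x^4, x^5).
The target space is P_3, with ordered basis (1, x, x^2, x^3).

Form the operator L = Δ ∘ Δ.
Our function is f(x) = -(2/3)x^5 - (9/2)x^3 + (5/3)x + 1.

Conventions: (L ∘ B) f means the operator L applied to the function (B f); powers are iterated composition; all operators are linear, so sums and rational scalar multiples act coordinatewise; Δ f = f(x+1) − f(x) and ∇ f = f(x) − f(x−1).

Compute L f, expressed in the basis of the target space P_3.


the result is g(x) = -(40/3)x^3 - 40x^2 - (221/3)x - 47

Δ f = -(10/3)x^4 - (20/3)x^3 - (121/6)x^2 - (101/6)x - 7/2
Δ Δ f = -(40/3)x^3 - 40x^2 - (221/3)x - 47


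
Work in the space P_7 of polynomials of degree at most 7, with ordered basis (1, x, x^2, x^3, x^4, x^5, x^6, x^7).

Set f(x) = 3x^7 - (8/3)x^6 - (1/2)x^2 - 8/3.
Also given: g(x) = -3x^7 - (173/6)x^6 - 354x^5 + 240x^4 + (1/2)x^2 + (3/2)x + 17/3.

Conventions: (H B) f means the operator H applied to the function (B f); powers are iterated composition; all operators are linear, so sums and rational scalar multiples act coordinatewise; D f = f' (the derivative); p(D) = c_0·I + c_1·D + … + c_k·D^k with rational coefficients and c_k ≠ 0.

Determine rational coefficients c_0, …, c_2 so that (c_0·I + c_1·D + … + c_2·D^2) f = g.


D^0 f = 3x^7 - (8/3)x^6 - (1/2)x^2 - 8/3
D^1 f = 21x^6 - 16x^5 - x
D^2 f = 126x^5 - 80x^4 - 1
matching coefficients of g against c_0 f + c_1 Df + … from the top degree down determines the c_i
solution: c_0 = -1, c_1 = -3/2, c_2 = -3

p(D) = -I − (3/2)·D − 3·D^2, i.e. c_0 = -1, c_1 = -3/2, c_2 = -3


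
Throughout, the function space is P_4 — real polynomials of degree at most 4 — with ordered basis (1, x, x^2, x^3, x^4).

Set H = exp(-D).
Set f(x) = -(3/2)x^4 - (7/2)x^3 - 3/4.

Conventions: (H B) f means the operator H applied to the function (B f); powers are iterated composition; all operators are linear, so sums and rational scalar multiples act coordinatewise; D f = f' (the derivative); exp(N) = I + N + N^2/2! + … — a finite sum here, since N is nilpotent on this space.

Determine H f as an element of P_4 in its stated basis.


order-1 term: 6x^3 + (21/2)x^2
order-2 term: -9x^2 - (21/2)x
order-3 term: 6x + 7/2
order-4 term: -3/2
the series for exp(-D) f terminates at order 4
exp(-D) f = -(3/2)x^4 + (5/2)x^3 + (3/2)x^2 - (9/2)x + 5/4

the image equals g(x) = -(3/2)x^4 + (5/2)x^3 + (3/2)x^2 - (9/2)x + 5/4


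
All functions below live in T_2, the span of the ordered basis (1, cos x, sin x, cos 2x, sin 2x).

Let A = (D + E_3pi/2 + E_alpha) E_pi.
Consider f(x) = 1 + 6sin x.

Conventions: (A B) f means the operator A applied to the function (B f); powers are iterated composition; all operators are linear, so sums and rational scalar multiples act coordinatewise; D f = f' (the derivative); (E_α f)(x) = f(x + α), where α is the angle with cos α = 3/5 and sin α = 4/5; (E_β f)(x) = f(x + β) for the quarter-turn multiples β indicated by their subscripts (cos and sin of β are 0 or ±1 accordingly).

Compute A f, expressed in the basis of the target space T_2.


E_pi f = 1 - 6sin x
D E_pi f = -6cos x
E_3pi/2 E_pi f = 1 + 6cos x
E_alpha E_pi f = 1 - (24/5)cos x - (18/5)sin x
(D + E_3pi/2 + E_alpha) E_pi f = 2 - (24/5)cos x - (18/5)sin x

g(x) = 2 - (24/5)cos x - (18/5)sin x


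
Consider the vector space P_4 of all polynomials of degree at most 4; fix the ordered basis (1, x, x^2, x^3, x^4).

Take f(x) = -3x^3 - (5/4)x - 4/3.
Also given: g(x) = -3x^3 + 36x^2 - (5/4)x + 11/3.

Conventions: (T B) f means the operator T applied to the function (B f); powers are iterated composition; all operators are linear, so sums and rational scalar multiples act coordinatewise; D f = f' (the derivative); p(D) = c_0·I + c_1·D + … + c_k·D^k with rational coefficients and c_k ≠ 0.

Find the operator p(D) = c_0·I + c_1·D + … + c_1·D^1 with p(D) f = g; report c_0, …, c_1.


D^0 f = -3x^3 - (5/4)x - 4/3
D^1 f = -9x^2 - 5/4
matching coefficients of g against c_0 f + c_1 Df + … from the top degree down determines the c_i
solution: c_0 = 1, c_1 = -4

c_0 = 1, c_1 = -4


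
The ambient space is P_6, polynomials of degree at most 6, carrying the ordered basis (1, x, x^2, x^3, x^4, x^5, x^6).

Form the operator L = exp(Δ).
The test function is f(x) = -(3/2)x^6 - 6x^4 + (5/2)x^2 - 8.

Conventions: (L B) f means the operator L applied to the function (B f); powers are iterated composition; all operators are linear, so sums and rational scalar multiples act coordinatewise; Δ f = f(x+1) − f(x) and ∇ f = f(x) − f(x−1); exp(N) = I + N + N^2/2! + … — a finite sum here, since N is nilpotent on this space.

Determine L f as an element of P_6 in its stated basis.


order-1 term: -9x^5 - (45/2)x^4 - 54x^3 - (117/2)x^2 - 28x - 5
order-2 term: -(45/2)x^4 - 90x^3 - (387/2)x^2 - 207x - 86
order-3 term: -30x^3 - 135x^2 - 249x - 171
order-4 term: -(45/2)x^2 - 90x - 207/2
order-5 term: -9x - 45/2
order-6 term: -3/2
the series for exp(Δ) f terminates at order 6
exp(Δ) f = -(3/2)x^6 - 9x^5 - 51x^4 - 174x^3 - 407x^2 - 583x - 795/2

g(x) = -(3/2)x^6 - 9x^5 - 51x^4 - 174x^3 - 407x^2 - 583x - 795/2


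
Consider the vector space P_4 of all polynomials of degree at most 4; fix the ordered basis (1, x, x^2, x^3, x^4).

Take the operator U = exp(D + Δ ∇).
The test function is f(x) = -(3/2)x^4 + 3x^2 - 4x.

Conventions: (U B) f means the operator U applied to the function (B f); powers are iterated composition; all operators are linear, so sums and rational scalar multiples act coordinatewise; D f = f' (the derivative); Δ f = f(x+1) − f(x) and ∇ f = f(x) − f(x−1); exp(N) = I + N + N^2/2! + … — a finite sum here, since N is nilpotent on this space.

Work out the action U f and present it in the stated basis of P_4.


the result is g(x) = -(3/2)x^4 - 6x^3 - 24x^2 - 40x - 71/2

order-1 term: -6x^3 - 18x^2 + 6x - 1
order-2 term: -9x^2 - 36x - 15
order-3 term: -6x - 18
order-4 term: -3/2
the series for exp(D + Δ ∇) f terminates at order 4
exp(D + Δ ∇) f = -(3/2)x^4 - 6x^3 - 24x^2 - 40x - 71/2


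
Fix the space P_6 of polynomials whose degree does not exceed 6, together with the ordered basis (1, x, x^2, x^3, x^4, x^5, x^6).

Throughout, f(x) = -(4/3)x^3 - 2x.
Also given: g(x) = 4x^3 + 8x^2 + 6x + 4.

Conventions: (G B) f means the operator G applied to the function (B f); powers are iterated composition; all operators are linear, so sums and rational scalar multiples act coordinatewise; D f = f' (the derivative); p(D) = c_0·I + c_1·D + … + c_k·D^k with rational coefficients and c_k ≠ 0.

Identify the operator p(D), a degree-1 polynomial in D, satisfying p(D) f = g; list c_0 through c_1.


c_0 = -3, c_1 = -2

D^0 f = -(4/3)x^3 - 2x
D^1 f = -4x^2 - 2
matching coefficients of g against c_0 f + c_1 Df + … from the top degree down determines the c_i
solution: c_0 = -3, c_1 = -2
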